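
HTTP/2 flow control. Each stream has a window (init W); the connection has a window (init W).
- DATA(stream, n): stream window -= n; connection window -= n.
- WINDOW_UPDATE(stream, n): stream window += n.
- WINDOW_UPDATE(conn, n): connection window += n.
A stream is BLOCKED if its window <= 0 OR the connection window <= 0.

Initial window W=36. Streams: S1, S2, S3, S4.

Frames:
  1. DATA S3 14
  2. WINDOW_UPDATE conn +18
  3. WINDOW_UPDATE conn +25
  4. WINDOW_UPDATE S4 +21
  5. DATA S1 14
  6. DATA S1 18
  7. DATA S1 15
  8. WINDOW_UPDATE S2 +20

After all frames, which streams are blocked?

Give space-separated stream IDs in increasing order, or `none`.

Answer: S1

Derivation:
Op 1: conn=22 S1=36 S2=36 S3=22 S4=36 blocked=[]
Op 2: conn=40 S1=36 S2=36 S3=22 S4=36 blocked=[]
Op 3: conn=65 S1=36 S2=36 S3=22 S4=36 blocked=[]
Op 4: conn=65 S1=36 S2=36 S3=22 S4=57 blocked=[]
Op 5: conn=51 S1=22 S2=36 S3=22 S4=57 blocked=[]
Op 6: conn=33 S1=4 S2=36 S3=22 S4=57 blocked=[]
Op 7: conn=18 S1=-11 S2=36 S3=22 S4=57 blocked=[1]
Op 8: conn=18 S1=-11 S2=56 S3=22 S4=57 blocked=[1]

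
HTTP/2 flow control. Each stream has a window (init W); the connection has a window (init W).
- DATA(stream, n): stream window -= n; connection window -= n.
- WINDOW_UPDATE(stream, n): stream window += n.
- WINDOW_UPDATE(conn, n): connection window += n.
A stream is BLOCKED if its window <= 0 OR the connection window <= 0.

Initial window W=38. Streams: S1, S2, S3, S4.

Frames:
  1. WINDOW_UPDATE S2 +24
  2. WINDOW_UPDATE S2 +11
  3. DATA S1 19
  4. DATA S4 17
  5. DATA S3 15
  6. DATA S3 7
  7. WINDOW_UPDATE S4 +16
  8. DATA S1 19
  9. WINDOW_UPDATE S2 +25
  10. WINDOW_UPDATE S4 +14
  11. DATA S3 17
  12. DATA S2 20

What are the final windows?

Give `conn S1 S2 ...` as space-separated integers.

Answer: -76 0 78 -1 51

Derivation:
Op 1: conn=38 S1=38 S2=62 S3=38 S4=38 blocked=[]
Op 2: conn=38 S1=38 S2=73 S3=38 S4=38 blocked=[]
Op 3: conn=19 S1=19 S2=73 S3=38 S4=38 blocked=[]
Op 4: conn=2 S1=19 S2=73 S3=38 S4=21 blocked=[]
Op 5: conn=-13 S1=19 S2=73 S3=23 S4=21 blocked=[1, 2, 3, 4]
Op 6: conn=-20 S1=19 S2=73 S3=16 S4=21 blocked=[1, 2, 3, 4]
Op 7: conn=-20 S1=19 S2=73 S3=16 S4=37 blocked=[1, 2, 3, 4]
Op 8: conn=-39 S1=0 S2=73 S3=16 S4=37 blocked=[1, 2, 3, 4]
Op 9: conn=-39 S1=0 S2=98 S3=16 S4=37 blocked=[1, 2, 3, 4]
Op 10: conn=-39 S1=0 S2=98 S3=16 S4=51 blocked=[1, 2, 3, 4]
Op 11: conn=-56 S1=0 S2=98 S3=-1 S4=51 blocked=[1, 2, 3, 4]
Op 12: conn=-76 S1=0 S2=78 S3=-1 S4=51 blocked=[1, 2, 3, 4]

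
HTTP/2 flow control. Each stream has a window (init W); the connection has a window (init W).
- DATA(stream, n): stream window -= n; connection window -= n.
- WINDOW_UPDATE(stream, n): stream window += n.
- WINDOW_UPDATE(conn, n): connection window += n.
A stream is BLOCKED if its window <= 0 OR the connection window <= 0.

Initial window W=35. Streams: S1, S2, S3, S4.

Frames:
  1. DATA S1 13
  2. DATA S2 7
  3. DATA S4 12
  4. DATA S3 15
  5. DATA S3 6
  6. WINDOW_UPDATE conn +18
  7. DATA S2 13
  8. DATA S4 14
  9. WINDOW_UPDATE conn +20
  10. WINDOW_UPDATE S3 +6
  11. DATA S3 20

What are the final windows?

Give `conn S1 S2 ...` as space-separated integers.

Answer: -27 22 15 0 9

Derivation:
Op 1: conn=22 S1=22 S2=35 S3=35 S4=35 blocked=[]
Op 2: conn=15 S1=22 S2=28 S3=35 S4=35 blocked=[]
Op 3: conn=3 S1=22 S2=28 S3=35 S4=23 blocked=[]
Op 4: conn=-12 S1=22 S2=28 S3=20 S4=23 blocked=[1, 2, 3, 4]
Op 5: conn=-18 S1=22 S2=28 S3=14 S4=23 blocked=[1, 2, 3, 4]
Op 6: conn=0 S1=22 S2=28 S3=14 S4=23 blocked=[1, 2, 3, 4]
Op 7: conn=-13 S1=22 S2=15 S3=14 S4=23 blocked=[1, 2, 3, 4]
Op 8: conn=-27 S1=22 S2=15 S3=14 S4=9 blocked=[1, 2, 3, 4]
Op 9: conn=-7 S1=22 S2=15 S3=14 S4=9 blocked=[1, 2, 3, 4]
Op 10: conn=-7 S1=22 S2=15 S3=20 S4=9 blocked=[1, 2, 3, 4]
Op 11: conn=-27 S1=22 S2=15 S3=0 S4=9 blocked=[1, 2, 3, 4]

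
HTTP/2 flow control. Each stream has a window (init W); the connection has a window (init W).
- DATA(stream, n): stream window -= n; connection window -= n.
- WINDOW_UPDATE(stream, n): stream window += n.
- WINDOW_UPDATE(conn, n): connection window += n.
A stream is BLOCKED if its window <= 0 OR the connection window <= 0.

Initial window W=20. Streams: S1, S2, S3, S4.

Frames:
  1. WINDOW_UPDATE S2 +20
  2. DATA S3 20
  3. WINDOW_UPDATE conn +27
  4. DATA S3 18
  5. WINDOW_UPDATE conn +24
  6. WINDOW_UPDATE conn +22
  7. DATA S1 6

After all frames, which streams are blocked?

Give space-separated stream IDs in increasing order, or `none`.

Op 1: conn=20 S1=20 S2=40 S3=20 S4=20 blocked=[]
Op 2: conn=0 S1=20 S2=40 S3=0 S4=20 blocked=[1, 2, 3, 4]
Op 3: conn=27 S1=20 S2=40 S3=0 S4=20 blocked=[3]
Op 4: conn=9 S1=20 S2=40 S3=-18 S4=20 blocked=[3]
Op 5: conn=33 S1=20 S2=40 S3=-18 S4=20 blocked=[3]
Op 6: conn=55 S1=20 S2=40 S3=-18 S4=20 blocked=[3]
Op 7: conn=49 S1=14 S2=40 S3=-18 S4=20 blocked=[3]

Answer: S3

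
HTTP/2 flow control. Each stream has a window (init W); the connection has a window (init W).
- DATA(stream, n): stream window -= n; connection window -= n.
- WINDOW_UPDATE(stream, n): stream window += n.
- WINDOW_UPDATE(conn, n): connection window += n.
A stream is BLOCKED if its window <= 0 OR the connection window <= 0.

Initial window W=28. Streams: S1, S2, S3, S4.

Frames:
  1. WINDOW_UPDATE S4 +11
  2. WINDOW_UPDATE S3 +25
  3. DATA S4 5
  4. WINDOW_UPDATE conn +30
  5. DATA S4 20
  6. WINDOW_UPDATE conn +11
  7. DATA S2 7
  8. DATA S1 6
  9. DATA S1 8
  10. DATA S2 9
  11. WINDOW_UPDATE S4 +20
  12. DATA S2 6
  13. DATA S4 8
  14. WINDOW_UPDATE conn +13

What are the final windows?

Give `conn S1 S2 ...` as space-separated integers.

Answer: 13 14 6 53 26

Derivation:
Op 1: conn=28 S1=28 S2=28 S3=28 S4=39 blocked=[]
Op 2: conn=28 S1=28 S2=28 S3=53 S4=39 blocked=[]
Op 3: conn=23 S1=28 S2=28 S3=53 S4=34 blocked=[]
Op 4: conn=53 S1=28 S2=28 S3=53 S4=34 blocked=[]
Op 5: conn=33 S1=28 S2=28 S3=53 S4=14 blocked=[]
Op 6: conn=44 S1=28 S2=28 S3=53 S4=14 blocked=[]
Op 7: conn=37 S1=28 S2=21 S3=53 S4=14 blocked=[]
Op 8: conn=31 S1=22 S2=21 S3=53 S4=14 blocked=[]
Op 9: conn=23 S1=14 S2=21 S3=53 S4=14 blocked=[]
Op 10: conn=14 S1=14 S2=12 S3=53 S4=14 blocked=[]
Op 11: conn=14 S1=14 S2=12 S3=53 S4=34 blocked=[]
Op 12: conn=8 S1=14 S2=6 S3=53 S4=34 blocked=[]
Op 13: conn=0 S1=14 S2=6 S3=53 S4=26 blocked=[1, 2, 3, 4]
Op 14: conn=13 S1=14 S2=6 S3=53 S4=26 blocked=[]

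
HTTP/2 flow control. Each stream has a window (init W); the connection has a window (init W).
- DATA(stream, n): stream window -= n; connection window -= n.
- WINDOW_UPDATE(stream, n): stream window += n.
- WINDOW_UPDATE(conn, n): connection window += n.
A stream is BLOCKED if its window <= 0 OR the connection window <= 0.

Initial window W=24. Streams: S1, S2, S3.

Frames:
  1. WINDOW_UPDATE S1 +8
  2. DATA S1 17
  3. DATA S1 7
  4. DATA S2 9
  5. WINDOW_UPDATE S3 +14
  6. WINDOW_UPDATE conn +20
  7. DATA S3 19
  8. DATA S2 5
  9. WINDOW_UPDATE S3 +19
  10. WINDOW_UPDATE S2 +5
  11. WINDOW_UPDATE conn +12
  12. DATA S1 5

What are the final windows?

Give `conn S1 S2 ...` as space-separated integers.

Answer: -6 3 15 38

Derivation:
Op 1: conn=24 S1=32 S2=24 S3=24 blocked=[]
Op 2: conn=7 S1=15 S2=24 S3=24 blocked=[]
Op 3: conn=0 S1=8 S2=24 S3=24 blocked=[1, 2, 3]
Op 4: conn=-9 S1=8 S2=15 S3=24 blocked=[1, 2, 3]
Op 5: conn=-9 S1=8 S2=15 S3=38 blocked=[1, 2, 3]
Op 6: conn=11 S1=8 S2=15 S3=38 blocked=[]
Op 7: conn=-8 S1=8 S2=15 S3=19 blocked=[1, 2, 3]
Op 8: conn=-13 S1=8 S2=10 S3=19 blocked=[1, 2, 3]
Op 9: conn=-13 S1=8 S2=10 S3=38 blocked=[1, 2, 3]
Op 10: conn=-13 S1=8 S2=15 S3=38 blocked=[1, 2, 3]
Op 11: conn=-1 S1=8 S2=15 S3=38 blocked=[1, 2, 3]
Op 12: conn=-6 S1=3 S2=15 S3=38 blocked=[1, 2, 3]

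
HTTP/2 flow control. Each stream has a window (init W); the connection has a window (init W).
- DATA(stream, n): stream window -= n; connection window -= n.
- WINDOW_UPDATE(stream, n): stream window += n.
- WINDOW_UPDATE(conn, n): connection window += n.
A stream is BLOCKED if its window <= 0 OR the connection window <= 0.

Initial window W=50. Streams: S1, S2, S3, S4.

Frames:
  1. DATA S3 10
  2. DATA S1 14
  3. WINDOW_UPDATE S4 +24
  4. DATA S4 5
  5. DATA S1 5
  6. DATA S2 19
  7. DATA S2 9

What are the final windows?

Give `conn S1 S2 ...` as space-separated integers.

Op 1: conn=40 S1=50 S2=50 S3=40 S4=50 blocked=[]
Op 2: conn=26 S1=36 S2=50 S3=40 S4=50 blocked=[]
Op 3: conn=26 S1=36 S2=50 S3=40 S4=74 blocked=[]
Op 4: conn=21 S1=36 S2=50 S3=40 S4=69 blocked=[]
Op 5: conn=16 S1=31 S2=50 S3=40 S4=69 blocked=[]
Op 6: conn=-3 S1=31 S2=31 S3=40 S4=69 blocked=[1, 2, 3, 4]
Op 7: conn=-12 S1=31 S2=22 S3=40 S4=69 blocked=[1, 2, 3, 4]

Answer: -12 31 22 40 69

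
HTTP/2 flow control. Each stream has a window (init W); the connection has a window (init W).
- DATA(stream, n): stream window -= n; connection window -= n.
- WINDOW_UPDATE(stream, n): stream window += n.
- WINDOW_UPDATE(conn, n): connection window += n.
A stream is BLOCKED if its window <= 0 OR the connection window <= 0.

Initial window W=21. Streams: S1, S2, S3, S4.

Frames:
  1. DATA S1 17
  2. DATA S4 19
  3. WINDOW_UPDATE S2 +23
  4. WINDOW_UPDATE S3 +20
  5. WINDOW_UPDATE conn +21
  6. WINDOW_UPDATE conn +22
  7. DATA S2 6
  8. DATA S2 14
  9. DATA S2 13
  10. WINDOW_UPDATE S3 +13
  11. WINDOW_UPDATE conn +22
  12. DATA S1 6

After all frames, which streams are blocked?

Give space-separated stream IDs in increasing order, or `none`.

Answer: S1

Derivation:
Op 1: conn=4 S1=4 S2=21 S3=21 S4=21 blocked=[]
Op 2: conn=-15 S1=4 S2=21 S3=21 S4=2 blocked=[1, 2, 3, 4]
Op 3: conn=-15 S1=4 S2=44 S3=21 S4=2 blocked=[1, 2, 3, 4]
Op 4: conn=-15 S1=4 S2=44 S3=41 S4=2 blocked=[1, 2, 3, 4]
Op 5: conn=6 S1=4 S2=44 S3=41 S4=2 blocked=[]
Op 6: conn=28 S1=4 S2=44 S3=41 S4=2 blocked=[]
Op 7: conn=22 S1=4 S2=38 S3=41 S4=2 blocked=[]
Op 8: conn=8 S1=4 S2=24 S3=41 S4=2 blocked=[]
Op 9: conn=-5 S1=4 S2=11 S3=41 S4=2 blocked=[1, 2, 3, 4]
Op 10: conn=-5 S1=4 S2=11 S3=54 S4=2 blocked=[1, 2, 3, 4]
Op 11: conn=17 S1=4 S2=11 S3=54 S4=2 blocked=[]
Op 12: conn=11 S1=-2 S2=11 S3=54 S4=2 blocked=[1]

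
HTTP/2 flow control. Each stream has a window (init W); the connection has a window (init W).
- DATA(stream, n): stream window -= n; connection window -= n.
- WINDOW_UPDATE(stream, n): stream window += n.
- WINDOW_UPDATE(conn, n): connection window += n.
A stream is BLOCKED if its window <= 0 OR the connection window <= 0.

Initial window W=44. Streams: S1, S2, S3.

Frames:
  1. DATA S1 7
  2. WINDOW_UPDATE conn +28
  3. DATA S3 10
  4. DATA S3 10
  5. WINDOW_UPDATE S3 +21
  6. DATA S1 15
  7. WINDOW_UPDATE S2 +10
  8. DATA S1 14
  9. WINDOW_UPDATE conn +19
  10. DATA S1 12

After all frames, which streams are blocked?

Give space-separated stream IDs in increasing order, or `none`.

Answer: S1

Derivation:
Op 1: conn=37 S1=37 S2=44 S3=44 blocked=[]
Op 2: conn=65 S1=37 S2=44 S3=44 blocked=[]
Op 3: conn=55 S1=37 S2=44 S3=34 blocked=[]
Op 4: conn=45 S1=37 S2=44 S3=24 blocked=[]
Op 5: conn=45 S1=37 S2=44 S3=45 blocked=[]
Op 6: conn=30 S1=22 S2=44 S3=45 blocked=[]
Op 7: conn=30 S1=22 S2=54 S3=45 blocked=[]
Op 8: conn=16 S1=8 S2=54 S3=45 blocked=[]
Op 9: conn=35 S1=8 S2=54 S3=45 blocked=[]
Op 10: conn=23 S1=-4 S2=54 S3=45 blocked=[1]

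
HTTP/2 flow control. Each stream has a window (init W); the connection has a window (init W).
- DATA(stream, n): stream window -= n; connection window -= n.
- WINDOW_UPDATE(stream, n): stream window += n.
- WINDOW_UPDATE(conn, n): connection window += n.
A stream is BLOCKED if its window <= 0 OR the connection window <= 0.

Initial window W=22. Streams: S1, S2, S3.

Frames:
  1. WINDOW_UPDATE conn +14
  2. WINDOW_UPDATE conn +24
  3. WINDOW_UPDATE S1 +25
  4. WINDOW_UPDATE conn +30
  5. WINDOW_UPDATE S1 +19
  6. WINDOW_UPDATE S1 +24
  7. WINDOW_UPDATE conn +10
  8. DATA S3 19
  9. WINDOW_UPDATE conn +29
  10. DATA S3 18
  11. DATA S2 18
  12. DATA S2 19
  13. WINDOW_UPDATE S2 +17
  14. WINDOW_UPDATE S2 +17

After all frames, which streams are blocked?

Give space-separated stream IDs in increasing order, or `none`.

Op 1: conn=36 S1=22 S2=22 S3=22 blocked=[]
Op 2: conn=60 S1=22 S2=22 S3=22 blocked=[]
Op 3: conn=60 S1=47 S2=22 S3=22 blocked=[]
Op 4: conn=90 S1=47 S2=22 S3=22 blocked=[]
Op 5: conn=90 S1=66 S2=22 S3=22 blocked=[]
Op 6: conn=90 S1=90 S2=22 S3=22 blocked=[]
Op 7: conn=100 S1=90 S2=22 S3=22 blocked=[]
Op 8: conn=81 S1=90 S2=22 S3=3 blocked=[]
Op 9: conn=110 S1=90 S2=22 S3=3 blocked=[]
Op 10: conn=92 S1=90 S2=22 S3=-15 blocked=[3]
Op 11: conn=74 S1=90 S2=4 S3=-15 blocked=[3]
Op 12: conn=55 S1=90 S2=-15 S3=-15 blocked=[2, 3]
Op 13: conn=55 S1=90 S2=2 S3=-15 blocked=[3]
Op 14: conn=55 S1=90 S2=19 S3=-15 blocked=[3]

Answer: S3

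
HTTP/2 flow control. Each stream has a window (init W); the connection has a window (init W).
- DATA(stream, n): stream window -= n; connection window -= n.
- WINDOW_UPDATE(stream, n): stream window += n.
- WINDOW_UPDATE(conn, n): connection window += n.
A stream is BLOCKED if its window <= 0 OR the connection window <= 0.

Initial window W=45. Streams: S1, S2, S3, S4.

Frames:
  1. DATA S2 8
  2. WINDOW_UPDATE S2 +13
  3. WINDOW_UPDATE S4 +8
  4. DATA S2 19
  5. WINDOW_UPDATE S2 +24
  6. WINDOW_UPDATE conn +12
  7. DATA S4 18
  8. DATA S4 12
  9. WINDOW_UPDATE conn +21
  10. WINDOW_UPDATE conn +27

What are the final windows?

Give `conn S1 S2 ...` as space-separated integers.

Answer: 48 45 55 45 23

Derivation:
Op 1: conn=37 S1=45 S2=37 S3=45 S4=45 blocked=[]
Op 2: conn=37 S1=45 S2=50 S3=45 S4=45 blocked=[]
Op 3: conn=37 S1=45 S2=50 S3=45 S4=53 blocked=[]
Op 4: conn=18 S1=45 S2=31 S3=45 S4=53 blocked=[]
Op 5: conn=18 S1=45 S2=55 S3=45 S4=53 blocked=[]
Op 6: conn=30 S1=45 S2=55 S3=45 S4=53 blocked=[]
Op 7: conn=12 S1=45 S2=55 S3=45 S4=35 blocked=[]
Op 8: conn=0 S1=45 S2=55 S3=45 S4=23 blocked=[1, 2, 3, 4]
Op 9: conn=21 S1=45 S2=55 S3=45 S4=23 blocked=[]
Op 10: conn=48 S1=45 S2=55 S3=45 S4=23 blocked=[]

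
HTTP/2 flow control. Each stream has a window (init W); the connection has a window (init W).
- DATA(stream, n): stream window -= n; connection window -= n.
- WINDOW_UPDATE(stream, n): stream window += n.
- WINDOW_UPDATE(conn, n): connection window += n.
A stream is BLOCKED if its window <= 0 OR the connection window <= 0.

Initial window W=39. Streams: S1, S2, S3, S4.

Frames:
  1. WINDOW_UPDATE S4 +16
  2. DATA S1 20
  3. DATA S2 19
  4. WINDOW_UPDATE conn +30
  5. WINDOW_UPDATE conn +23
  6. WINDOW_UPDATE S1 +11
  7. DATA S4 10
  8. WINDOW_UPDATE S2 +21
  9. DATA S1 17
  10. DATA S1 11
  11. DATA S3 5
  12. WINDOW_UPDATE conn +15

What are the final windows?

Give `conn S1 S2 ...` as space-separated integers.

Op 1: conn=39 S1=39 S2=39 S3=39 S4=55 blocked=[]
Op 2: conn=19 S1=19 S2=39 S3=39 S4=55 blocked=[]
Op 3: conn=0 S1=19 S2=20 S3=39 S4=55 blocked=[1, 2, 3, 4]
Op 4: conn=30 S1=19 S2=20 S3=39 S4=55 blocked=[]
Op 5: conn=53 S1=19 S2=20 S3=39 S4=55 blocked=[]
Op 6: conn=53 S1=30 S2=20 S3=39 S4=55 blocked=[]
Op 7: conn=43 S1=30 S2=20 S3=39 S4=45 blocked=[]
Op 8: conn=43 S1=30 S2=41 S3=39 S4=45 blocked=[]
Op 9: conn=26 S1=13 S2=41 S3=39 S4=45 blocked=[]
Op 10: conn=15 S1=2 S2=41 S3=39 S4=45 blocked=[]
Op 11: conn=10 S1=2 S2=41 S3=34 S4=45 blocked=[]
Op 12: conn=25 S1=2 S2=41 S3=34 S4=45 blocked=[]

Answer: 25 2 41 34 45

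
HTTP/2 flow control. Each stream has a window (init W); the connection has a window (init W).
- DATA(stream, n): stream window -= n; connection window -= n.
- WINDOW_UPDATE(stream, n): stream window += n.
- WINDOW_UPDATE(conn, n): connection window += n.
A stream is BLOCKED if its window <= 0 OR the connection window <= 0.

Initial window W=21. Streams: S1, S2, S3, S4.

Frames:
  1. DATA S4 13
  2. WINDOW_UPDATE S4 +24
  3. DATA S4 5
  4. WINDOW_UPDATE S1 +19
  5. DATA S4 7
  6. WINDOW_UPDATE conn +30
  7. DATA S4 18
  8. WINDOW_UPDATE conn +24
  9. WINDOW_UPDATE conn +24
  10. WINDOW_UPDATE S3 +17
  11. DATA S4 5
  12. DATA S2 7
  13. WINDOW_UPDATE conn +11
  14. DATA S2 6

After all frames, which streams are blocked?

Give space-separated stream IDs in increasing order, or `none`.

Answer: S4

Derivation:
Op 1: conn=8 S1=21 S2=21 S3=21 S4=8 blocked=[]
Op 2: conn=8 S1=21 S2=21 S3=21 S4=32 blocked=[]
Op 3: conn=3 S1=21 S2=21 S3=21 S4=27 blocked=[]
Op 4: conn=3 S1=40 S2=21 S3=21 S4=27 blocked=[]
Op 5: conn=-4 S1=40 S2=21 S3=21 S4=20 blocked=[1, 2, 3, 4]
Op 6: conn=26 S1=40 S2=21 S3=21 S4=20 blocked=[]
Op 7: conn=8 S1=40 S2=21 S3=21 S4=2 blocked=[]
Op 8: conn=32 S1=40 S2=21 S3=21 S4=2 blocked=[]
Op 9: conn=56 S1=40 S2=21 S3=21 S4=2 blocked=[]
Op 10: conn=56 S1=40 S2=21 S3=38 S4=2 blocked=[]
Op 11: conn=51 S1=40 S2=21 S3=38 S4=-3 blocked=[4]
Op 12: conn=44 S1=40 S2=14 S3=38 S4=-3 blocked=[4]
Op 13: conn=55 S1=40 S2=14 S3=38 S4=-3 blocked=[4]
Op 14: conn=49 S1=40 S2=8 S3=38 S4=-3 blocked=[4]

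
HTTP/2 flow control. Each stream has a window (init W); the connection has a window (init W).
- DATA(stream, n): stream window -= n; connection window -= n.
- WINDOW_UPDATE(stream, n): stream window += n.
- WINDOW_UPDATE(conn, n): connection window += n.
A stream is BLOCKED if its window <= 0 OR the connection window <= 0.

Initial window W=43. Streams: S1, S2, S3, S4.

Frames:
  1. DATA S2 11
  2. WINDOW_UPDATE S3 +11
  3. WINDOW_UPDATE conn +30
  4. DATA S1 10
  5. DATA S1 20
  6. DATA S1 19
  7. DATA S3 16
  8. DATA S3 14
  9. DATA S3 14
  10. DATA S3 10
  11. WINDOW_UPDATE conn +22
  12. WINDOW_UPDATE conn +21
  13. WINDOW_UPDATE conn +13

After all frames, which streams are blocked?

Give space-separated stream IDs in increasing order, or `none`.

Op 1: conn=32 S1=43 S2=32 S3=43 S4=43 blocked=[]
Op 2: conn=32 S1=43 S2=32 S3=54 S4=43 blocked=[]
Op 3: conn=62 S1=43 S2=32 S3=54 S4=43 blocked=[]
Op 4: conn=52 S1=33 S2=32 S3=54 S4=43 blocked=[]
Op 5: conn=32 S1=13 S2=32 S3=54 S4=43 blocked=[]
Op 6: conn=13 S1=-6 S2=32 S3=54 S4=43 blocked=[1]
Op 7: conn=-3 S1=-6 S2=32 S3=38 S4=43 blocked=[1, 2, 3, 4]
Op 8: conn=-17 S1=-6 S2=32 S3=24 S4=43 blocked=[1, 2, 3, 4]
Op 9: conn=-31 S1=-6 S2=32 S3=10 S4=43 blocked=[1, 2, 3, 4]
Op 10: conn=-41 S1=-6 S2=32 S3=0 S4=43 blocked=[1, 2, 3, 4]
Op 11: conn=-19 S1=-6 S2=32 S3=0 S4=43 blocked=[1, 2, 3, 4]
Op 12: conn=2 S1=-6 S2=32 S3=0 S4=43 blocked=[1, 3]
Op 13: conn=15 S1=-6 S2=32 S3=0 S4=43 blocked=[1, 3]

Answer: S1 S3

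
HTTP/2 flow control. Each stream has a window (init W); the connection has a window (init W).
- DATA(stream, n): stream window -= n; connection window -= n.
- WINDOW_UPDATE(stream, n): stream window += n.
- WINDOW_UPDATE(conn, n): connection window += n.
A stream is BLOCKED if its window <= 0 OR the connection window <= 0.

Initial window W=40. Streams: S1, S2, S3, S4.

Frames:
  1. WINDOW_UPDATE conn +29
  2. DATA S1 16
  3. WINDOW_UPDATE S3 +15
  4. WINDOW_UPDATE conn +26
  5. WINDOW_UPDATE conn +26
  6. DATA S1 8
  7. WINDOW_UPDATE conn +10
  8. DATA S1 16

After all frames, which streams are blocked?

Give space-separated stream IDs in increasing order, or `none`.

Answer: S1

Derivation:
Op 1: conn=69 S1=40 S2=40 S3=40 S4=40 blocked=[]
Op 2: conn=53 S1=24 S2=40 S3=40 S4=40 blocked=[]
Op 3: conn=53 S1=24 S2=40 S3=55 S4=40 blocked=[]
Op 4: conn=79 S1=24 S2=40 S3=55 S4=40 blocked=[]
Op 5: conn=105 S1=24 S2=40 S3=55 S4=40 blocked=[]
Op 6: conn=97 S1=16 S2=40 S3=55 S4=40 blocked=[]
Op 7: conn=107 S1=16 S2=40 S3=55 S4=40 blocked=[]
Op 8: conn=91 S1=0 S2=40 S3=55 S4=40 blocked=[1]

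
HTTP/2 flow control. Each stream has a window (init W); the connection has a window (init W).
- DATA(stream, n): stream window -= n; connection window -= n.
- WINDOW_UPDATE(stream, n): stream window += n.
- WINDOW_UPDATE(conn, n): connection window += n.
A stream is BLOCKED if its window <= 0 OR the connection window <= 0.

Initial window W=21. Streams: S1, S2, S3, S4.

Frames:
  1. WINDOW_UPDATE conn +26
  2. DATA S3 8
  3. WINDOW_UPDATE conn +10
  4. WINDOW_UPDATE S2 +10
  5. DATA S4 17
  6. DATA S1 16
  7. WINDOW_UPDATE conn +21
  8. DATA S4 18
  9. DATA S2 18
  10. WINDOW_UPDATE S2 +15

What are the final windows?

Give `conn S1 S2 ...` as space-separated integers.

Answer: 1 5 28 13 -14

Derivation:
Op 1: conn=47 S1=21 S2=21 S3=21 S4=21 blocked=[]
Op 2: conn=39 S1=21 S2=21 S3=13 S4=21 blocked=[]
Op 3: conn=49 S1=21 S2=21 S3=13 S4=21 blocked=[]
Op 4: conn=49 S1=21 S2=31 S3=13 S4=21 blocked=[]
Op 5: conn=32 S1=21 S2=31 S3=13 S4=4 blocked=[]
Op 6: conn=16 S1=5 S2=31 S3=13 S4=4 blocked=[]
Op 7: conn=37 S1=5 S2=31 S3=13 S4=4 blocked=[]
Op 8: conn=19 S1=5 S2=31 S3=13 S4=-14 blocked=[4]
Op 9: conn=1 S1=5 S2=13 S3=13 S4=-14 blocked=[4]
Op 10: conn=1 S1=5 S2=28 S3=13 S4=-14 blocked=[4]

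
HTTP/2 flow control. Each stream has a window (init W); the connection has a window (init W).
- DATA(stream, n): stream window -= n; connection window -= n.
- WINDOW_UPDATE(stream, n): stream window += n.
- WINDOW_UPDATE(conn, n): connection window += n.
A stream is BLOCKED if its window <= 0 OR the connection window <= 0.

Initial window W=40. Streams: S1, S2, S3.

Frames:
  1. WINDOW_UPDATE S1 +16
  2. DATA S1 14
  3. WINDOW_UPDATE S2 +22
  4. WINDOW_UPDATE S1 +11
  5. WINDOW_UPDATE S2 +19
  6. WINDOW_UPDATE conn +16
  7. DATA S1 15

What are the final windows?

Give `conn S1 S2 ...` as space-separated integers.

Answer: 27 38 81 40

Derivation:
Op 1: conn=40 S1=56 S2=40 S3=40 blocked=[]
Op 2: conn=26 S1=42 S2=40 S3=40 blocked=[]
Op 3: conn=26 S1=42 S2=62 S3=40 blocked=[]
Op 4: conn=26 S1=53 S2=62 S3=40 blocked=[]
Op 5: conn=26 S1=53 S2=81 S3=40 blocked=[]
Op 6: conn=42 S1=53 S2=81 S3=40 blocked=[]
Op 7: conn=27 S1=38 S2=81 S3=40 blocked=[]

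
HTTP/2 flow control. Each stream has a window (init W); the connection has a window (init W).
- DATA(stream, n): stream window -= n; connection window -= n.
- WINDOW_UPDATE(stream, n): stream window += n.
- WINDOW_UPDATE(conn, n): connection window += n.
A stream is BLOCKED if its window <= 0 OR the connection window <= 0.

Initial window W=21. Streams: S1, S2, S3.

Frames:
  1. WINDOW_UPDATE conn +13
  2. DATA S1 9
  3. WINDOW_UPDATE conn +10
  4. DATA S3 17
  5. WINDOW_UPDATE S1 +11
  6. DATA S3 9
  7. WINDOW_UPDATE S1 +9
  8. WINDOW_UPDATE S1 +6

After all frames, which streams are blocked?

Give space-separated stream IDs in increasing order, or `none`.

Op 1: conn=34 S1=21 S2=21 S3=21 blocked=[]
Op 2: conn=25 S1=12 S2=21 S3=21 blocked=[]
Op 3: conn=35 S1=12 S2=21 S3=21 blocked=[]
Op 4: conn=18 S1=12 S2=21 S3=4 blocked=[]
Op 5: conn=18 S1=23 S2=21 S3=4 blocked=[]
Op 6: conn=9 S1=23 S2=21 S3=-5 blocked=[3]
Op 7: conn=9 S1=32 S2=21 S3=-5 blocked=[3]
Op 8: conn=9 S1=38 S2=21 S3=-5 blocked=[3]

Answer: S3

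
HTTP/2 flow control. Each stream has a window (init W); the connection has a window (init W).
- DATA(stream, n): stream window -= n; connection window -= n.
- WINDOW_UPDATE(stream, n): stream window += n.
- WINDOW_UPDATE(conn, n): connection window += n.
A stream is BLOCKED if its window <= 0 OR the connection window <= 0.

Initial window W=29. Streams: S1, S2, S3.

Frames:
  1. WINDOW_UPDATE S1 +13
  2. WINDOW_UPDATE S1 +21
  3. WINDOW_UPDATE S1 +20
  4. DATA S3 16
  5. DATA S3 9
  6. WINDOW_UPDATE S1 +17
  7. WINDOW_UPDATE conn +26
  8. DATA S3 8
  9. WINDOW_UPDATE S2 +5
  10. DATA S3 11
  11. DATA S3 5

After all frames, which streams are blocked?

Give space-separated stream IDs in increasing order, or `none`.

Op 1: conn=29 S1=42 S2=29 S3=29 blocked=[]
Op 2: conn=29 S1=63 S2=29 S3=29 blocked=[]
Op 3: conn=29 S1=83 S2=29 S3=29 blocked=[]
Op 4: conn=13 S1=83 S2=29 S3=13 blocked=[]
Op 5: conn=4 S1=83 S2=29 S3=4 blocked=[]
Op 6: conn=4 S1=100 S2=29 S3=4 blocked=[]
Op 7: conn=30 S1=100 S2=29 S3=4 blocked=[]
Op 8: conn=22 S1=100 S2=29 S3=-4 blocked=[3]
Op 9: conn=22 S1=100 S2=34 S3=-4 blocked=[3]
Op 10: conn=11 S1=100 S2=34 S3=-15 blocked=[3]
Op 11: conn=6 S1=100 S2=34 S3=-20 blocked=[3]

Answer: S3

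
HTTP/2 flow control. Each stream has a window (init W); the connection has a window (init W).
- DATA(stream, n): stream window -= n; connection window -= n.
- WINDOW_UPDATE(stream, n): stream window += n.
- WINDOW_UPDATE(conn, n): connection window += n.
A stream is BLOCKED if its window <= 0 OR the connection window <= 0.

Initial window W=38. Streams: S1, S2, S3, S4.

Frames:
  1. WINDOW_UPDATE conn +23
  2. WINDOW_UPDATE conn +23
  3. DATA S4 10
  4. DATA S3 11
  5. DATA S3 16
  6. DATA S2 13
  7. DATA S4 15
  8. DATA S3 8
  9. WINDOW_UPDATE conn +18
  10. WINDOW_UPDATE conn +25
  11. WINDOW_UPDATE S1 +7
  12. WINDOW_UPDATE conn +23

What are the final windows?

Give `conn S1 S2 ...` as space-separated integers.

Op 1: conn=61 S1=38 S2=38 S3=38 S4=38 blocked=[]
Op 2: conn=84 S1=38 S2=38 S3=38 S4=38 blocked=[]
Op 3: conn=74 S1=38 S2=38 S3=38 S4=28 blocked=[]
Op 4: conn=63 S1=38 S2=38 S3=27 S4=28 blocked=[]
Op 5: conn=47 S1=38 S2=38 S3=11 S4=28 blocked=[]
Op 6: conn=34 S1=38 S2=25 S3=11 S4=28 blocked=[]
Op 7: conn=19 S1=38 S2=25 S3=11 S4=13 blocked=[]
Op 8: conn=11 S1=38 S2=25 S3=3 S4=13 blocked=[]
Op 9: conn=29 S1=38 S2=25 S3=3 S4=13 blocked=[]
Op 10: conn=54 S1=38 S2=25 S3=3 S4=13 blocked=[]
Op 11: conn=54 S1=45 S2=25 S3=3 S4=13 blocked=[]
Op 12: conn=77 S1=45 S2=25 S3=3 S4=13 blocked=[]

Answer: 77 45 25 3 13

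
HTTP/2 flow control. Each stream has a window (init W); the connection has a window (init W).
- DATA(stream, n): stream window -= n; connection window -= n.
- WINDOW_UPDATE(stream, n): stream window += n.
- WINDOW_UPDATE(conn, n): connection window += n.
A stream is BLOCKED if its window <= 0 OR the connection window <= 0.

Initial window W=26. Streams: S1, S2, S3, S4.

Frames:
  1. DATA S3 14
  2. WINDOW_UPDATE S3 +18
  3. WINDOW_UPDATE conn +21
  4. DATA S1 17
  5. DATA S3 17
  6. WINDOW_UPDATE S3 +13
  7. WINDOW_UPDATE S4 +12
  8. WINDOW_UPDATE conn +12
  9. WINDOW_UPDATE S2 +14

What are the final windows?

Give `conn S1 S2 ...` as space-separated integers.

Answer: 11 9 40 26 38

Derivation:
Op 1: conn=12 S1=26 S2=26 S3=12 S4=26 blocked=[]
Op 2: conn=12 S1=26 S2=26 S3=30 S4=26 blocked=[]
Op 3: conn=33 S1=26 S2=26 S3=30 S4=26 blocked=[]
Op 4: conn=16 S1=9 S2=26 S3=30 S4=26 blocked=[]
Op 5: conn=-1 S1=9 S2=26 S3=13 S4=26 blocked=[1, 2, 3, 4]
Op 6: conn=-1 S1=9 S2=26 S3=26 S4=26 blocked=[1, 2, 3, 4]
Op 7: conn=-1 S1=9 S2=26 S3=26 S4=38 blocked=[1, 2, 3, 4]
Op 8: conn=11 S1=9 S2=26 S3=26 S4=38 blocked=[]
Op 9: conn=11 S1=9 S2=40 S3=26 S4=38 blocked=[]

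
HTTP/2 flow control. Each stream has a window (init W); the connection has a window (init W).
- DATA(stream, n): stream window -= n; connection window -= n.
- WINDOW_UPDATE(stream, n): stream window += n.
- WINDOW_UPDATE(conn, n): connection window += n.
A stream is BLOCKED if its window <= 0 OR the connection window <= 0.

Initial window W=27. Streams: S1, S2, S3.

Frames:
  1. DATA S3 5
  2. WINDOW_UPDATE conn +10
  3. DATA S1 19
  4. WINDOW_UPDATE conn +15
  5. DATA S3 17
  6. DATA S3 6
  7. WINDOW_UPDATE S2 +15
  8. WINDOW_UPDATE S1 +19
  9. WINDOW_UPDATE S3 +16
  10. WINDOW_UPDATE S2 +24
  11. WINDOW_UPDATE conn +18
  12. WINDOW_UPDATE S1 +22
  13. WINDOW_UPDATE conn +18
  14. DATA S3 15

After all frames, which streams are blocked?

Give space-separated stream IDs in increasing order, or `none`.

Op 1: conn=22 S1=27 S2=27 S3=22 blocked=[]
Op 2: conn=32 S1=27 S2=27 S3=22 blocked=[]
Op 3: conn=13 S1=8 S2=27 S3=22 blocked=[]
Op 4: conn=28 S1=8 S2=27 S3=22 blocked=[]
Op 5: conn=11 S1=8 S2=27 S3=5 blocked=[]
Op 6: conn=5 S1=8 S2=27 S3=-1 blocked=[3]
Op 7: conn=5 S1=8 S2=42 S3=-1 blocked=[3]
Op 8: conn=5 S1=27 S2=42 S3=-1 blocked=[3]
Op 9: conn=5 S1=27 S2=42 S3=15 blocked=[]
Op 10: conn=5 S1=27 S2=66 S3=15 blocked=[]
Op 11: conn=23 S1=27 S2=66 S3=15 blocked=[]
Op 12: conn=23 S1=49 S2=66 S3=15 blocked=[]
Op 13: conn=41 S1=49 S2=66 S3=15 blocked=[]
Op 14: conn=26 S1=49 S2=66 S3=0 blocked=[3]

Answer: S3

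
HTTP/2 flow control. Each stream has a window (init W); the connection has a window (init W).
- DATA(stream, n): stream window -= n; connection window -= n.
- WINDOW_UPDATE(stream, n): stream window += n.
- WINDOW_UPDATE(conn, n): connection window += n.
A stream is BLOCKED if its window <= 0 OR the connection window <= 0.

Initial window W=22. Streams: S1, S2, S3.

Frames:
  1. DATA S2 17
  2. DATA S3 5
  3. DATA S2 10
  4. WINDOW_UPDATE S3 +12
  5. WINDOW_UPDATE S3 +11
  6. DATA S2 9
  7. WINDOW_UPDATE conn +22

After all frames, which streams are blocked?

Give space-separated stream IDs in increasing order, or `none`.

Op 1: conn=5 S1=22 S2=5 S3=22 blocked=[]
Op 2: conn=0 S1=22 S2=5 S3=17 blocked=[1, 2, 3]
Op 3: conn=-10 S1=22 S2=-5 S3=17 blocked=[1, 2, 3]
Op 4: conn=-10 S1=22 S2=-5 S3=29 blocked=[1, 2, 3]
Op 5: conn=-10 S1=22 S2=-5 S3=40 blocked=[1, 2, 3]
Op 6: conn=-19 S1=22 S2=-14 S3=40 blocked=[1, 2, 3]
Op 7: conn=3 S1=22 S2=-14 S3=40 blocked=[2]

Answer: S2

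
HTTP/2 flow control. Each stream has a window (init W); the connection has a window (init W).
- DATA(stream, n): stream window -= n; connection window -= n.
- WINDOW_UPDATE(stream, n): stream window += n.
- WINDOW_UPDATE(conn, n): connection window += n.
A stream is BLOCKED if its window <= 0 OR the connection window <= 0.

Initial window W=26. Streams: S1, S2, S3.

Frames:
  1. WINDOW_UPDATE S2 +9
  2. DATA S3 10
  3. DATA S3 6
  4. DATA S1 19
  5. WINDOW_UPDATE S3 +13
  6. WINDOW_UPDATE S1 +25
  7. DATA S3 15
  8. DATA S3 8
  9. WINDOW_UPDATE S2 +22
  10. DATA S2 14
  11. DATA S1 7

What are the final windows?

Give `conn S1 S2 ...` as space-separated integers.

Answer: -53 25 43 0

Derivation:
Op 1: conn=26 S1=26 S2=35 S3=26 blocked=[]
Op 2: conn=16 S1=26 S2=35 S3=16 blocked=[]
Op 3: conn=10 S1=26 S2=35 S3=10 blocked=[]
Op 4: conn=-9 S1=7 S2=35 S3=10 blocked=[1, 2, 3]
Op 5: conn=-9 S1=7 S2=35 S3=23 blocked=[1, 2, 3]
Op 6: conn=-9 S1=32 S2=35 S3=23 blocked=[1, 2, 3]
Op 7: conn=-24 S1=32 S2=35 S3=8 blocked=[1, 2, 3]
Op 8: conn=-32 S1=32 S2=35 S3=0 blocked=[1, 2, 3]
Op 9: conn=-32 S1=32 S2=57 S3=0 blocked=[1, 2, 3]
Op 10: conn=-46 S1=32 S2=43 S3=0 blocked=[1, 2, 3]
Op 11: conn=-53 S1=25 S2=43 S3=0 blocked=[1, 2, 3]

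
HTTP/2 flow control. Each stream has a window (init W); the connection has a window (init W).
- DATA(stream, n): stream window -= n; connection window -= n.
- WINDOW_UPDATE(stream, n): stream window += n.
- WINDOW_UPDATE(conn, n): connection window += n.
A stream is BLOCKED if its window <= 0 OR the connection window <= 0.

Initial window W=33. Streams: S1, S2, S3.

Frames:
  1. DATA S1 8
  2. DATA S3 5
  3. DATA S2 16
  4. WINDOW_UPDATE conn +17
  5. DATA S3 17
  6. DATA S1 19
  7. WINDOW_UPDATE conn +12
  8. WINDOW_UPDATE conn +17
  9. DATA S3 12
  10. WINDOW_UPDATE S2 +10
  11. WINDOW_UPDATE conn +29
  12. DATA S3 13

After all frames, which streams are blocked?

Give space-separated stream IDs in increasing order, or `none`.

Answer: S3

Derivation:
Op 1: conn=25 S1=25 S2=33 S3=33 blocked=[]
Op 2: conn=20 S1=25 S2=33 S3=28 blocked=[]
Op 3: conn=4 S1=25 S2=17 S3=28 blocked=[]
Op 4: conn=21 S1=25 S2=17 S3=28 blocked=[]
Op 5: conn=4 S1=25 S2=17 S3=11 blocked=[]
Op 6: conn=-15 S1=6 S2=17 S3=11 blocked=[1, 2, 3]
Op 7: conn=-3 S1=6 S2=17 S3=11 blocked=[1, 2, 3]
Op 8: conn=14 S1=6 S2=17 S3=11 blocked=[]
Op 9: conn=2 S1=6 S2=17 S3=-1 blocked=[3]
Op 10: conn=2 S1=6 S2=27 S3=-1 blocked=[3]
Op 11: conn=31 S1=6 S2=27 S3=-1 blocked=[3]
Op 12: conn=18 S1=6 S2=27 S3=-14 blocked=[3]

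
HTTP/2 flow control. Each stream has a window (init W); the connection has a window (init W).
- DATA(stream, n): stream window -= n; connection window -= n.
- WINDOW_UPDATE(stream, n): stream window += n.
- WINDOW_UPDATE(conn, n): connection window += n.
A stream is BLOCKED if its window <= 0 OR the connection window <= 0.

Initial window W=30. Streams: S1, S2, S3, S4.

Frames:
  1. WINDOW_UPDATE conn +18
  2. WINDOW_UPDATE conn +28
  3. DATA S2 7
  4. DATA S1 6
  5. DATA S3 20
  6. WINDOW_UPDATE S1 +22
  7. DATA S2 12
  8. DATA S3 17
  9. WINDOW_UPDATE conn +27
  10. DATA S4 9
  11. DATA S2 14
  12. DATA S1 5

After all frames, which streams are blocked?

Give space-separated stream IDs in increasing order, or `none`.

Op 1: conn=48 S1=30 S2=30 S3=30 S4=30 blocked=[]
Op 2: conn=76 S1=30 S2=30 S3=30 S4=30 blocked=[]
Op 3: conn=69 S1=30 S2=23 S3=30 S4=30 blocked=[]
Op 4: conn=63 S1=24 S2=23 S3=30 S4=30 blocked=[]
Op 5: conn=43 S1=24 S2=23 S3=10 S4=30 blocked=[]
Op 6: conn=43 S1=46 S2=23 S3=10 S4=30 blocked=[]
Op 7: conn=31 S1=46 S2=11 S3=10 S4=30 blocked=[]
Op 8: conn=14 S1=46 S2=11 S3=-7 S4=30 blocked=[3]
Op 9: conn=41 S1=46 S2=11 S3=-7 S4=30 blocked=[3]
Op 10: conn=32 S1=46 S2=11 S3=-7 S4=21 blocked=[3]
Op 11: conn=18 S1=46 S2=-3 S3=-7 S4=21 blocked=[2, 3]
Op 12: conn=13 S1=41 S2=-3 S3=-7 S4=21 blocked=[2, 3]

Answer: S2 S3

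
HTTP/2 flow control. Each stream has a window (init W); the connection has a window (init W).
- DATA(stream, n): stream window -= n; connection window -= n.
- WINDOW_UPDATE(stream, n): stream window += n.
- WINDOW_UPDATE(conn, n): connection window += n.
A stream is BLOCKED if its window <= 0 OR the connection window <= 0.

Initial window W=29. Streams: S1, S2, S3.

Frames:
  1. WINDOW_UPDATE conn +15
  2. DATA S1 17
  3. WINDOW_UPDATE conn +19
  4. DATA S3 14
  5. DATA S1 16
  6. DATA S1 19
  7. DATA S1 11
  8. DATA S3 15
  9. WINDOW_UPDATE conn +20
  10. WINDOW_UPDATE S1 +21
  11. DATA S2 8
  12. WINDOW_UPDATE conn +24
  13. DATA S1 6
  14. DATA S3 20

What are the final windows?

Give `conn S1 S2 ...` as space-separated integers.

Answer: -19 -19 21 -20

Derivation:
Op 1: conn=44 S1=29 S2=29 S3=29 blocked=[]
Op 2: conn=27 S1=12 S2=29 S3=29 blocked=[]
Op 3: conn=46 S1=12 S2=29 S3=29 blocked=[]
Op 4: conn=32 S1=12 S2=29 S3=15 blocked=[]
Op 5: conn=16 S1=-4 S2=29 S3=15 blocked=[1]
Op 6: conn=-3 S1=-23 S2=29 S3=15 blocked=[1, 2, 3]
Op 7: conn=-14 S1=-34 S2=29 S3=15 blocked=[1, 2, 3]
Op 8: conn=-29 S1=-34 S2=29 S3=0 blocked=[1, 2, 3]
Op 9: conn=-9 S1=-34 S2=29 S3=0 blocked=[1, 2, 3]
Op 10: conn=-9 S1=-13 S2=29 S3=0 blocked=[1, 2, 3]
Op 11: conn=-17 S1=-13 S2=21 S3=0 blocked=[1, 2, 3]
Op 12: conn=7 S1=-13 S2=21 S3=0 blocked=[1, 3]
Op 13: conn=1 S1=-19 S2=21 S3=0 blocked=[1, 3]
Op 14: conn=-19 S1=-19 S2=21 S3=-20 blocked=[1, 2, 3]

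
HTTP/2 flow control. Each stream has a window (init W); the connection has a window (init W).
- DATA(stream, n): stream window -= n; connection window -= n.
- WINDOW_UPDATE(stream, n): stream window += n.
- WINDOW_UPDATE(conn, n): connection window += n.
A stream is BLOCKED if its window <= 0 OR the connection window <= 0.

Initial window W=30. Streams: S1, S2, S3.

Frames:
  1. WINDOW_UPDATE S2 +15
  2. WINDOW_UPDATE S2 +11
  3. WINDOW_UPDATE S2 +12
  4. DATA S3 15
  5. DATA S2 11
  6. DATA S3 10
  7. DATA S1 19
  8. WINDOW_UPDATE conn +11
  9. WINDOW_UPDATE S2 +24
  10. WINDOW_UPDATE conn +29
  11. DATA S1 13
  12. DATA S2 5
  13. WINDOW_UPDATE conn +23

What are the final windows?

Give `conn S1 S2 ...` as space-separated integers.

Answer: 20 -2 76 5

Derivation:
Op 1: conn=30 S1=30 S2=45 S3=30 blocked=[]
Op 2: conn=30 S1=30 S2=56 S3=30 blocked=[]
Op 3: conn=30 S1=30 S2=68 S3=30 blocked=[]
Op 4: conn=15 S1=30 S2=68 S3=15 blocked=[]
Op 5: conn=4 S1=30 S2=57 S3=15 blocked=[]
Op 6: conn=-6 S1=30 S2=57 S3=5 blocked=[1, 2, 3]
Op 7: conn=-25 S1=11 S2=57 S3=5 blocked=[1, 2, 3]
Op 8: conn=-14 S1=11 S2=57 S3=5 blocked=[1, 2, 3]
Op 9: conn=-14 S1=11 S2=81 S3=5 blocked=[1, 2, 3]
Op 10: conn=15 S1=11 S2=81 S3=5 blocked=[]
Op 11: conn=2 S1=-2 S2=81 S3=5 blocked=[1]
Op 12: conn=-3 S1=-2 S2=76 S3=5 blocked=[1, 2, 3]
Op 13: conn=20 S1=-2 S2=76 S3=5 blocked=[1]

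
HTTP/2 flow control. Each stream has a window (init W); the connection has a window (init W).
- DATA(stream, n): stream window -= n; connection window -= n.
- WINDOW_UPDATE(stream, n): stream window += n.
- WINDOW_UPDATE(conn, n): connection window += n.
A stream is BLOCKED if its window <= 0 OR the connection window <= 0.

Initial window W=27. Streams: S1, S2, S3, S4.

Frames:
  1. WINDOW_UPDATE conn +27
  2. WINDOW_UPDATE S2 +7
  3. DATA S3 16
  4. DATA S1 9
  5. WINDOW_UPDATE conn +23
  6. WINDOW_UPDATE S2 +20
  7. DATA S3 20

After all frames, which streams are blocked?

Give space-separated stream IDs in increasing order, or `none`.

Answer: S3

Derivation:
Op 1: conn=54 S1=27 S2=27 S3=27 S4=27 blocked=[]
Op 2: conn=54 S1=27 S2=34 S3=27 S4=27 blocked=[]
Op 3: conn=38 S1=27 S2=34 S3=11 S4=27 blocked=[]
Op 4: conn=29 S1=18 S2=34 S3=11 S4=27 blocked=[]
Op 5: conn=52 S1=18 S2=34 S3=11 S4=27 blocked=[]
Op 6: conn=52 S1=18 S2=54 S3=11 S4=27 blocked=[]
Op 7: conn=32 S1=18 S2=54 S3=-9 S4=27 blocked=[3]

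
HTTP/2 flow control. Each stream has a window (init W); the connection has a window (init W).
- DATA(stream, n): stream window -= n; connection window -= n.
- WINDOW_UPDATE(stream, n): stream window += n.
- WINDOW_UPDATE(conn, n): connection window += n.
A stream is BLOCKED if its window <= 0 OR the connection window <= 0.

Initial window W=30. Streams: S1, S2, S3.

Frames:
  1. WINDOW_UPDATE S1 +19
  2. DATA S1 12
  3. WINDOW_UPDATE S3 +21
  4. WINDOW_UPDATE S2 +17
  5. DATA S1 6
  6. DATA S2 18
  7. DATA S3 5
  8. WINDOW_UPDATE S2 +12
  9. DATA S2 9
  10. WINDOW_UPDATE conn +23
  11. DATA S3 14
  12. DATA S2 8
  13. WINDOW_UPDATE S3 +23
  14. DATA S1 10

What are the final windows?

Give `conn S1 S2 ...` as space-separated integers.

Op 1: conn=30 S1=49 S2=30 S3=30 blocked=[]
Op 2: conn=18 S1=37 S2=30 S3=30 blocked=[]
Op 3: conn=18 S1=37 S2=30 S3=51 blocked=[]
Op 4: conn=18 S1=37 S2=47 S3=51 blocked=[]
Op 5: conn=12 S1=31 S2=47 S3=51 blocked=[]
Op 6: conn=-6 S1=31 S2=29 S3=51 blocked=[1, 2, 3]
Op 7: conn=-11 S1=31 S2=29 S3=46 blocked=[1, 2, 3]
Op 8: conn=-11 S1=31 S2=41 S3=46 blocked=[1, 2, 3]
Op 9: conn=-20 S1=31 S2=32 S3=46 blocked=[1, 2, 3]
Op 10: conn=3 S1=31 S2=32 S3=46 blocked=[]
Op 11: conn=-11 S1=31 S2=32 S3=32 blocked=[1, 2, 3]
Op 12: conn=-19 S1=31 S2=24 S3=32 blocked=[1, 2, 3]
Op 13: conn=-19 S1=31 S2=24 S3=55 blocked=[1, 2, 3]
Op 14: conn=-29 S1=21 S2=24 S3=55 blocked=[1, 2, 3]

Answer: -29 21 24 55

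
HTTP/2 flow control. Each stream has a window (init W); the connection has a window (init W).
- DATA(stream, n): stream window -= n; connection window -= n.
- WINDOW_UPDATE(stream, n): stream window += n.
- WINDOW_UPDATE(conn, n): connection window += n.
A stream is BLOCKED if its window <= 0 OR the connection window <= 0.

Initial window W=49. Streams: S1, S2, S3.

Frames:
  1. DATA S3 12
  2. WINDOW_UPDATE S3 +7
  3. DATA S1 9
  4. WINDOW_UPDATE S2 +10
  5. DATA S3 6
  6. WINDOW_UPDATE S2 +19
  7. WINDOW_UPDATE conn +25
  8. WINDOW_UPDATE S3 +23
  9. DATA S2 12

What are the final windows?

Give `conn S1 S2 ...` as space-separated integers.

Op 1: conn=37 S1=49 S2=49 S3=37 blocked=[]
Op 2: conn=37 S1=49 S2=49 S3=44 blocked=[]
Op 3: conn=28 S1=40 S2=49 S3=44 blocked=[]
Op 4: conn=28 S1=40 S2=59 S3=44 blocked=[]
Op 5: conn=22 S1=40 S2=59 S3=38 blocked=[]
Op 6: conn=22 S1=40 S2=78 S3=38 blocked=[]
Op 7: conn=47 S1=40 S2=78 S3=38 blocked=[]
Op 8: conn=47 S1=40 S2=78 S3=61 blocked=[]
Op 9: conn=35 S1=40 S2=66 S3=61 blocked=[]

Answer: 35 40 66 61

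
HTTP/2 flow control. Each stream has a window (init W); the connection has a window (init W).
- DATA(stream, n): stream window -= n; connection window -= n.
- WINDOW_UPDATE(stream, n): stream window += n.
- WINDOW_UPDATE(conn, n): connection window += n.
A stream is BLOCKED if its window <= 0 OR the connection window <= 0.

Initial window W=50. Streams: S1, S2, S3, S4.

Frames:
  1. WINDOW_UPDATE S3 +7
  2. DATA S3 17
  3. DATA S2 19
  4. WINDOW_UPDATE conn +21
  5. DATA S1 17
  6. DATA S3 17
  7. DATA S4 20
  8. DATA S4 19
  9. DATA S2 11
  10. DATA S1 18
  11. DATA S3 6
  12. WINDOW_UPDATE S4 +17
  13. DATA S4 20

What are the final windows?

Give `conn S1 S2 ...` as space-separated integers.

Op 1: conn=50 S1=50 S2=50 S3=57 S4=50 blocked=[]
Op 2: conn=33 S1=50 S2=50 S3=40 S4=50 blocked=[]
Op 3: conn=14 S1=50 S2=31 S3=40 S4=50 blocked=[]
Op 4: conn=35 S1=50 S2=31 S3=40 S4=50 blocked=[]
Op 5: conn=18 S1=33 S2=31 S3=40 S4=50 blocked=[]
Op 6: conn=1 S1=33 S2=31 S3=23 S4=50 blocked=[]
Op 7: conn=-19 S1=33 S2=31 S3=23 S4=30 blocked=[1, 2, 3, 4]
Op 8: conn=-38 S1=33 S2=31 S3=23 S4=11 blocked=[1, 2, 3, 4]
Op 9: conn=-49 S1=33 S2=20 S3=23 S4=11 blocked=[1, 2, 3, 4]
Op 10: conn=-67 S1=15 S2=20 S3=23 S4=11 blocked=[1, 2, 3, 4]
Op 11: conn=-73 S1=15 S2=20 S3=17 S4=11 blocked=[1, 2, 3, 4]
Op 12: conn=-73 S1=15 S2=20 S3=17 S4=28 blocked=[1, 2, 3, 4]
Op 13: conn=-93 S1=15 S2=20 S3=17 S4=8 blocked=[1, 2, 3, 4]

Answer: -93 15 20 17 8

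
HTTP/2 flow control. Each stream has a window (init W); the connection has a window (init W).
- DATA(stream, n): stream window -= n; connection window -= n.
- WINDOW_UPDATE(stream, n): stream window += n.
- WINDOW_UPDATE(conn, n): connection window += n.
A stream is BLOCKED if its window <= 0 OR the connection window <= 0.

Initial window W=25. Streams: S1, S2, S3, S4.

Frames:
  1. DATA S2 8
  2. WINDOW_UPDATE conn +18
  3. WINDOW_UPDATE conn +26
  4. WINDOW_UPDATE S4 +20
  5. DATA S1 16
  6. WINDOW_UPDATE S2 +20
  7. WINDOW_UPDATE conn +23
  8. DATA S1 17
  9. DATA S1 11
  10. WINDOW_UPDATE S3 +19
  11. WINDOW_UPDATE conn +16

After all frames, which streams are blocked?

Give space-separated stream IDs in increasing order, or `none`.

Answer: S1

Derivation:
Op 1: conn=17 S1=25 S2=17 S3=25 S4=25 blocked=[]
Op 2: conn=35 S1=25 S2=17 S3=25 S4=25 blocked=[]
Op 3: conn=61 S1=25 S2=17 S3=25 S4=25 blocked=[]
Op 4: conn=61 S1=25 S2=17 S3=25 S4=45 blocked=[]
Op 5: conn=45 S1=9 S2=17 S3=25 S4=45 blocked=[]
Op 6: conn=45 S1=9 S2=37 S3=25 S4=45 blocked=[]
Op 7: conn=68 S1=9 S2=37 S3=25 S4=45 blocked=[]
Op 8: conn=51 S1=-8 S2=37 S3=25 S4=45 blocked=[1]
Op 9: conn=40 S1=-19 S2=37 S3=25 S4=45 blocked=[1]
Op 10: conn=40 S1=-19 S2=37 S3=44 S4=45 blocked=[1]
Op 11: conn=56 S1=-19 S2=37 S3=44 S4=45 blocked=[1]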